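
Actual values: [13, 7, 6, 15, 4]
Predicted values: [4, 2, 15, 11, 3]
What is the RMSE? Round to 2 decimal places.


MSE = 40.8000. RMSE = sqrt(40.8000) = 6.39.

6.39


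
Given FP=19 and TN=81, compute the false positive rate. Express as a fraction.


FPR = FP / (FP + TN) = 19 / 100 = 19/100.

19/100


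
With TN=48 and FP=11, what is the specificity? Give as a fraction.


Specificity = TN / (TN + FP) = 48 / 59 = 48/59.

48/59


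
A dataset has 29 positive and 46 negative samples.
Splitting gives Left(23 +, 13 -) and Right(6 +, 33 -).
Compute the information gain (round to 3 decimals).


H(parent) = 0.9626. H(left) = 0.9436, H(right) = 0.6194. Weighted = (36/75)*0.9436 + (39/75)*0.6194 = 0.7750. IG = 0.9626 - 0.7750 = 0.1876, which rounds to 0.188.

0.188


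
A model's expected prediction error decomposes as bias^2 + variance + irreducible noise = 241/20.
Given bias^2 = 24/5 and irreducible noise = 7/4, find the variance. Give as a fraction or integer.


Total error = bias^2 + variance + irreducible noise. So variance = 241/20 - 24/5 - 7/4 = 11/2.

11/2


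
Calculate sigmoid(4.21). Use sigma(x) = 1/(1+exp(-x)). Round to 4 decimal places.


sigma(4.21) = 1/(1+e^(-4.21)) = 1/(1+0.014846) = 1/1.014846 = 0.9854.

0.9854


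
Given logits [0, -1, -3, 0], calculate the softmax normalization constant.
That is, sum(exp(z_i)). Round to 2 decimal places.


Denom = e^0=1.0000 + e^-1=0.3679 + e^-3=0.0498 + e^0=1.0000. Sum = 2.4177, which rounds to 2.42.

2.42


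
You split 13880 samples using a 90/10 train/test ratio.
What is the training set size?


Test set = 13880 * 10% = 1388. Training set = 13880 - 1388 = 12492.

12492


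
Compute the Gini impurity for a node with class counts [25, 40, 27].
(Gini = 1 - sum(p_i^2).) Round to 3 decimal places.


Total = 92. Proportions: 25/92, 40/92, 27/92. sum(p_i^2) = 0.3490. Gini = 1 - 0.3490 = 0.6510, which rounds to 0.651.

0.651


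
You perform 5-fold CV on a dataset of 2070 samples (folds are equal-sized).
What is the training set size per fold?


Each validation fold has 2070/5 = 414 samples. Training set = 2070 - 414 = 1656.

1656


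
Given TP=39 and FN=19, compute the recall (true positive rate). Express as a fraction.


Recall = TP / (TP + FN) = 39 / 58 = 39/58.

39/58


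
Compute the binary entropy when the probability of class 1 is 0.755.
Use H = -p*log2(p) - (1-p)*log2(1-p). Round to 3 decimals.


H = -0.755*log2(0.755) - 0.245*log2(0.245) = 0.803.

0.803


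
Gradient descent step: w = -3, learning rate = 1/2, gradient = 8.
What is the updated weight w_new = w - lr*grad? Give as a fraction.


w_new = -3 - 1/2 * 8 = -3 - 4 = -7.

-7


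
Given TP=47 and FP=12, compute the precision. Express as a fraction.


Precision = TP / (TP + FP) = 47 / 59 = 47/59.

47/59


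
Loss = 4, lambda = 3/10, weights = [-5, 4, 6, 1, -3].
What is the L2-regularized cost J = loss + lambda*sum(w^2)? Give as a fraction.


L2 sq norm = sum(w^2) = 87. J = 4 + 3/10 * 87 = 301/10.

301/10


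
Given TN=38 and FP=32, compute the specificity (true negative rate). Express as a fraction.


Specificity = TN / (TN + FP) = 38 / 70 = 19/35.

19/35


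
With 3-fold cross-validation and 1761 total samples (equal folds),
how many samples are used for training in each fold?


Each validation fold has 1761/3 = 587 samples. Training set = 1761 - 587 = 1174.

1174


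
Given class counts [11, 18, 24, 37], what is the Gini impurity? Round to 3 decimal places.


Total = 90. Proportions: 11/90, 18/90, 24/90, 37/90. sum(p_i^2) = 0.2951. Gini = 1 - 0.2951 = 0.7049, which rounds to 0.705.

0.705


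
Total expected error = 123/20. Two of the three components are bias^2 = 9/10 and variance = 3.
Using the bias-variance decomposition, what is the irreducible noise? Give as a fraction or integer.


Total error = bias^2 + variance + irreducible noise. So irreducible noise = 123/20 - 9/10 - 3 = 9/4.

9/4


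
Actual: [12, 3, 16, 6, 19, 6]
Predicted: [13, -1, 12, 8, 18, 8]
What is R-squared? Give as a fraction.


Mean(y) = 31/3. SS_res = 42. SS_tot = 604/3. R^2 = 1 - 42/(604/3) = 239/302.

239/302


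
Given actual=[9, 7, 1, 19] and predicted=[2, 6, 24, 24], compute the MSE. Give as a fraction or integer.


MSE = (1/4) * ((9-2)^2=49 + (7-6)^2=1 + (1-24)^2=529 + (19-24)^2=25). Sum = 604. MSE = 151.

151


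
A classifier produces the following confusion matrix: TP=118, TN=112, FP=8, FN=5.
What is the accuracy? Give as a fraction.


Accuracy = (TP + TN) / (TP + TN + FP + FN) = (118 + 112) / 243 = 230/243.

230/243


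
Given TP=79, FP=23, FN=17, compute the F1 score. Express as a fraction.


Precision = 79/102 = 79/102. Recall = 79/96 = 79/96. F1 = 2*P*R/(P+R) = 79/99.

79/99


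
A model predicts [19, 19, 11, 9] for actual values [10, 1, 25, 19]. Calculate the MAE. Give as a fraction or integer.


MAE = (1/4) * (|10-19|=9 + |1-19|=18 + |25-11|=14 + |19-9|=10). Sum = 51. MAE = 51/4.

51/4


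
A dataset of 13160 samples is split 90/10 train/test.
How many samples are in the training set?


Test set = 13160 * 10% = 1316. Training set = 13160 - 1316 = 11844.

11844


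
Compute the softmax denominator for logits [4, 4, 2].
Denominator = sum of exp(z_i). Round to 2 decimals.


Denom = e^4=54.5982 + e^4=54.5982 + e^2=7.3891. Sum = 116.5855, which rounds to 116.59.

116.59


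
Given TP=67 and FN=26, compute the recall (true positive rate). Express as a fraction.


Recall = TP / (TP + FN) = 67 / 93 = 67/93.

67/93


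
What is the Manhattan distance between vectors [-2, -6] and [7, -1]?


d = sum of absolute differences: |-2-7|=9 + |-6--1|=5 = 14.

14


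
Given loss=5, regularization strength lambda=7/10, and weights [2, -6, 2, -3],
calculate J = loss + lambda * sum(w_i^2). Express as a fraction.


L2 sq norm = sum(w^2) = 53. J = 5 + 7/10 * 53 = 421/10.

421/10


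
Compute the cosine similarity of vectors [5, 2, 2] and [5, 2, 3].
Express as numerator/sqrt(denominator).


dot = 35. |a|^2 = 33, |b|^2 = 38. cos = 35/sqrt(1254).

35/sqrt(1254)


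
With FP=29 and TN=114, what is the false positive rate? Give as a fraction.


FPR = FP / (FP + TN) = 29 / 143 = 29/143.

29/143


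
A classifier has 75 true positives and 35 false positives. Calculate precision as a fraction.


Precision = TP / (TP + FP) = 75 / 110 = 15/22.

15/22


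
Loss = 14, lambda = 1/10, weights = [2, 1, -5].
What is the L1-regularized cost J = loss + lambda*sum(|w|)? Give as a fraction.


L1 norm = sum(|w|) = 8. J = 14 + 1/10 * 8 = 74/5.

74/5


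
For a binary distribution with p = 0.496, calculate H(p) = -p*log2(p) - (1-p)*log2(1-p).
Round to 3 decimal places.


H = -0.496*log2(0.496) - 0.504*log2(0.504) = 1.000.

1.000


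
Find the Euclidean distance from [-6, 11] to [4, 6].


d = sqrt(sum of squared differences). (-6-4)^2=100, (11-6)^2=25. Sum = 125.

sqrt(125)


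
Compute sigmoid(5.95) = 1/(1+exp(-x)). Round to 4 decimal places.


sigma(5.95) = 1/(1+e^(-5.95)) = 1/(1+0.002606) = 1/1.002606 = 0.9974.

0.9974


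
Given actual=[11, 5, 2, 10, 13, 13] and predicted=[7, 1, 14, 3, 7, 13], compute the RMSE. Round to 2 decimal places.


MSE = 43.5000. RMSE = sqrt(43.5000) = 6.60.

6.60


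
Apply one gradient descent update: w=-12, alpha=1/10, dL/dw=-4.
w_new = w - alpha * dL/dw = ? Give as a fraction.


w_new = -12 - 1/10 * -4 = -12 - -2/5 = -58/5.

-58/5


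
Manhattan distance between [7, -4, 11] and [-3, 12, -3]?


d = sum of absolute differences: |7--3|=10 + |-4-12|=16 + |11--3|=14 = 40.

40


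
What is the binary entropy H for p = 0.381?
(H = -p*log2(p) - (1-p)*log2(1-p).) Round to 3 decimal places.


H = -0.381*log2(0.381) - 0.619*log2(0.619) = 0.959.

0.959


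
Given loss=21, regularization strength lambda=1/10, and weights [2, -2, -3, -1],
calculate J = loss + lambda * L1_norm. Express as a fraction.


L1 norm = sum(|w|) = 8. J = 21 + 1/10 * 8 = 109/5.

109/5


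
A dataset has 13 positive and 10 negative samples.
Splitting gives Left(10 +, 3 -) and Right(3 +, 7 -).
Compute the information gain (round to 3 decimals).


H(parent) = 0.9877. H(left) = 0.7793, H(right) = 0.8813. Weighted = (13/23)*0.7793 + (10/23)*0.8813 = 0.8236. IG = 0.9877 - 0.8236 = 0.1641, which rounds to 0.164.

0.164


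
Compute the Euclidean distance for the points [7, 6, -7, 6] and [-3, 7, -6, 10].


d = sqrt(sum of squared differences). (7--3)^2=100, (6-7)^2=1, (-7--6)^2=1, (6-10)^2=16. Sum = 118.

sqrt(118)


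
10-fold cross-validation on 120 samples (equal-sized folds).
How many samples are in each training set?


Each validation fold has 120/10 = 12 samples. Training set = 120 - 12 = 108.

108


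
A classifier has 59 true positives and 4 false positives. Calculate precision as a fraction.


Precision = TP / (TP + FP) = 59 / 63 = 59/63.

59/63


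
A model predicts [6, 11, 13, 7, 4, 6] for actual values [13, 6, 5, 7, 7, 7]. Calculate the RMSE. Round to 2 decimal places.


MSE = 24.6667. RMSE = sqrt(24.6667) = 4.97.

4.97


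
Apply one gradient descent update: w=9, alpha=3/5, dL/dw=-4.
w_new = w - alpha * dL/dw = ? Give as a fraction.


w_new = 9 - 3/5 * -4 = 9 - -12/5 = 57/5.

57/5


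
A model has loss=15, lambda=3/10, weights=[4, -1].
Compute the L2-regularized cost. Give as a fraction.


L2 sq norm = sum(w^2) = 17. J = 15 + 3/10 * 17 = 201/10.

201/10


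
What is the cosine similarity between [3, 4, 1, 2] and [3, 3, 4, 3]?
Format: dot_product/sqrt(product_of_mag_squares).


dot = 31. |a|^2 = 30, |b|^2 = 43. cos = 31/sqrt(1290).

31/sqrt(1290)


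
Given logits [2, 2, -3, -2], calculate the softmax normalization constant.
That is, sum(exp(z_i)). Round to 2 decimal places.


Denom = e^2=7.3891 + e^2=7.3891 + e^-3=0.0498 + e^-2=0.1353. Sum = 14.9633, which rounds to 14.96.

14.96


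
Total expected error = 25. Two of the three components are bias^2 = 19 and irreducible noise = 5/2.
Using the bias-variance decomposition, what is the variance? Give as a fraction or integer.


Total error = bias^2 + variance + irreducible noise. So variance = 25 - 19 - 5/2 = 7/2.

7/2


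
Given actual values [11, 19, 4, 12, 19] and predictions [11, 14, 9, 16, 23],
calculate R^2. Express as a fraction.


Mean(y) = 13. SS_res = 82. SS_tot = 158. R^2 = 1 - 82/(158) = 38/79.

38/79


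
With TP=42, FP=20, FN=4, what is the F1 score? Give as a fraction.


Precision = 42/62 = 21/31. Recall = 42/46 = 21/23. F1 = 2*P*R/(P+R) = 7/9.

7/9


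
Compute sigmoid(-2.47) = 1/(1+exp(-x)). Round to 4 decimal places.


sigma(-2.47) = 1/(1+e^(2.47)) = 1/(1+11.822447) = 1/12.822447 = 0.0780.

0.0780


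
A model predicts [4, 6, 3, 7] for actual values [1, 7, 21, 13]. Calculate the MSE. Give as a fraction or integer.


MSE = (1/4) * ((1-4)^2=9 + (7-6)^2=1 + (21-3)^2=324 + (13-7)^2=36). Sum = 370. MSE = 185/2.

185/2


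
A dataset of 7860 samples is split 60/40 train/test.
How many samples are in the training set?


Test set = 7860 * 40% = 3144. Training set = 7860 - 3144 = 4716.

4716


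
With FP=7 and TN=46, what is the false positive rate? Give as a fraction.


FPR = FP / (FP + TN) = 7 / 53 = 7/53.

7/53


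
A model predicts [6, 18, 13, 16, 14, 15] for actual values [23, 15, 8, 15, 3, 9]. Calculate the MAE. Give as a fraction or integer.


MAE = (1/6) * (|23-6|=17 + |15-18|=3 + |8-13|=5 + |15-16|=1 + |3-14|=11 + |9-15|=6). Sum = 43. MAE = 43/6.

43/6


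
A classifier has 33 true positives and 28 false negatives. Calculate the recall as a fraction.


Recall = TP / (TP + FN) = 33 / 61 = 33/61.

33/61


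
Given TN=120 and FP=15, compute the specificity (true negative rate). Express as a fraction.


Specificity = TN / (TN + FP) = 120 / 135 = 8/9.

8/9


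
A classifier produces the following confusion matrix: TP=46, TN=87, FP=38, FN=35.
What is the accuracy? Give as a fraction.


Accuracy = (TP + TN) / (TP + TN + FP + FN) = (46 + 87) / 206 = 133/206.

133/206


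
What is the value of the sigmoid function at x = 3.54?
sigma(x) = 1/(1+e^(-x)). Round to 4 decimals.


sigma(3.54) = 1/(1+e^(-3.54)) = 1/(1+0.029013) = 1/1.029013 = 0.9718.

0.9718


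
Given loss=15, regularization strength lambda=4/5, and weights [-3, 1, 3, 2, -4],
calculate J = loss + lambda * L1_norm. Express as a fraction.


L1 norm = sum(|w|) = 13. J = 15 + 4/5 * 13 = 127/5.

127/5


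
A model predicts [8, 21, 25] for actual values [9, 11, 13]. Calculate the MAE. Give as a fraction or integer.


MAE = (1/3) * (|9-8|=1 + |11-21|=10 + |13-25|=12). Sum = 23. MAE = 23/3.

23/3


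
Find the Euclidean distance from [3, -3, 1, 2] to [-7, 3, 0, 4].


d = sqrt(sum of squared differences). (3--7)^2=100, (-3-3)^2=36, (1-0)^2=1, (2-4)^2=4. Sum = 141.

sqrt(141)


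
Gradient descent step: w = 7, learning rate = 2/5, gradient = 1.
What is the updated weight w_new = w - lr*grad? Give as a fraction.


w_new = 7 - 2/5 * 1 = 7 - 2/5 = 33/5.

33/5


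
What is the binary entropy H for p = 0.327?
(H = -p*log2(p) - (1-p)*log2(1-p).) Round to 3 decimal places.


H = -0.327*log2(0.327) - 0.673*log2(0.673) = 0.912.

0.912


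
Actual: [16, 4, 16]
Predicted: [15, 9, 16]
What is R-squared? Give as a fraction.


Mean(y) = 12. SS_res = 26. SS_tot = 96. R^2 = 1 - 26/(96) = 35/48.

35/48


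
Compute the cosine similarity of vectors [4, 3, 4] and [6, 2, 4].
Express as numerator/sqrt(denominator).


dot = 46. |a|^2 = 41, |b|^2 = 56. cos = 46/sqrt(2296).

46/sqrt(2296)


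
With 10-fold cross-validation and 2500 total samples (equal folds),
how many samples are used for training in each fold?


Each validation fold has 2500/10 = 250 samples. Training set = 2500 - 250 = 2250.

2250


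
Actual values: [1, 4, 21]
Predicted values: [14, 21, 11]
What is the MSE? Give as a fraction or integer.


MSE = (1/3) * ((1-14)^2=169 + (4-21)^2=289 + (21-11)^2=100). Sum = 558. MSE = 186.

186


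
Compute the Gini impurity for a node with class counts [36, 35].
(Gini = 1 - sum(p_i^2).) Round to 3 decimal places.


Total = 71. Proportions: 36/71, 35/71. sum(p_i^2) = 0.5001. Gini = 1 - 0.5001 = 0.4999, which rounds to 0.500.

0.500


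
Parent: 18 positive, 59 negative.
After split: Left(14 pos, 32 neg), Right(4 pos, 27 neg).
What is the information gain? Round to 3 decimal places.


H(parent) = 0.7845. H(left) = 0.8865, H(right) = 0.5548. Weighted = (46/77)*0.8865 + (31/77)*0.5548 = 0.7530. IG = 0.7845 - 0.7530 = 0.0315, which rounds to 0.032.

0.032


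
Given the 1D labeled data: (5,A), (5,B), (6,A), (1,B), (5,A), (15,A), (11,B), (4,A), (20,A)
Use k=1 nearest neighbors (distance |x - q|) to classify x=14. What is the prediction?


Distances: |5-14|=9, |5-14|=9, |6-14|=8, |1-14|=13, |5-14|=9, |15-14|=1, |11-14|=3, |4-14|=10, |20-14|=6. 1 nearest: (15,A). Counts: {'A': 1}. Majority class: A.

A


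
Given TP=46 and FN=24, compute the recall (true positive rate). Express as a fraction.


Recall = TP / (TP + FN) = 46 / 70 = 23/35.

23/35


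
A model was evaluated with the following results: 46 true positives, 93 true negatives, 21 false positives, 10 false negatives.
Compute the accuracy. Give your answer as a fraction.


Accuracy = (TP + TN) / (TP + TN + FP + FN) = (46 + 93) / 170 = 139/170.

139/170


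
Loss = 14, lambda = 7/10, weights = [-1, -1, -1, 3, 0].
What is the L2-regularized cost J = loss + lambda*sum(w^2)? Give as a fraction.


L2 sq norm = sum(w^2) = 12. J = 14 + 7/10 * 12 = 112/5.

112/5


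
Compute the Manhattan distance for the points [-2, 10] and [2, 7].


d = sum of absolute differences: |-2-2|=4 + |10-7|=3 = 7.

7


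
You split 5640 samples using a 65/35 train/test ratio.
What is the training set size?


Test set = 5640 * 35% = 1974. Training set = 5640 - 1974 = 3666.

3666


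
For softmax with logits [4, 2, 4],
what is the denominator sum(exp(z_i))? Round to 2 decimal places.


Denom = e^4=54.5982 + e^2=7.3891 + e^4=54.5982. Sum = 116.5855, which rounds to 116.59.

116.59


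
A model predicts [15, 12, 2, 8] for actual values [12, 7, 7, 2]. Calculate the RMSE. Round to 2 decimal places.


MSE = 23.7500. RMSE = sqrt(23.7500) = 4.87.

4.87


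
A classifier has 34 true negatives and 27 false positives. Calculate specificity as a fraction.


Specificity = TN / (TN + FP) = 34 / 61 = 34/61.

34/61


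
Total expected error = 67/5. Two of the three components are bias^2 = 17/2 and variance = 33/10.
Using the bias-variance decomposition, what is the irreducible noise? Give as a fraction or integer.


Total error = bias^2 + variance + irreducible noise. So irreducible noise = 67/5 - 17/2 - 33/10 = 8/5.

8/5


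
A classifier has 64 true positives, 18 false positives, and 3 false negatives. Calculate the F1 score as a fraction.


Precision = 64/82 = 32/41. Recall = 64/67 = 64/67. F1 = 2*P*R/(P+R) = 128/149.

128/149


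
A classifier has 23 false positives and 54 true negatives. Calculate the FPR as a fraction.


FPR = FP / (FP + TN) = 23 / 77 = 23/77.

23/77


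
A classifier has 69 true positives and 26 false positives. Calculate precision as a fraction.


Precision = TP / (TP + FP) = 69 / 95 = 69/95.

69/95


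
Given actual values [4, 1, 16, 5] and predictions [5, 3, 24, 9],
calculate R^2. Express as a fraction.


Mean(y) = 13/2. SS_res = 85. SS_tot = 129. R^2 = 1 - 85/(129) = 44/129.

44/129


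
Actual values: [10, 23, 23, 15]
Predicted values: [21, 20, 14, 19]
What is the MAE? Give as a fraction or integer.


MAE = (1/4) * (|10-21|=11 + |23-20|=3 + |23-14|=9 + |15-19|=4). Sum = 27. MAE = 27/4.

27/4


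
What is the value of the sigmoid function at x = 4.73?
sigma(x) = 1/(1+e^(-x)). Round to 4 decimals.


sigma(4.73) = 1/(1+e^(-4.73)) = 1/(1+0.008826) = 1/1.008826 = 0.9913.

0.9913


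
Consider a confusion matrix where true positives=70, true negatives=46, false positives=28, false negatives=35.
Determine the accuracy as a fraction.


Accuracy = (TP + TN) / (TP + TN + FP + FN) = (70 + 46) / 179 = 116/179.

116/179


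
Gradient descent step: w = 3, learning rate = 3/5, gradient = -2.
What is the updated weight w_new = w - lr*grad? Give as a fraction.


w_new = 3 - 3/5 * -2 = 3 - -6/5 = 21/5.

21/5


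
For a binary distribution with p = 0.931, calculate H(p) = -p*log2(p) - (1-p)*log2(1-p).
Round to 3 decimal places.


H = -0.931*log2(0.931) - 0.069*log2(0.069) = 0.362.

0.362


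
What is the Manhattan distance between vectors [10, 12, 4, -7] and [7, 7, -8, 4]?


d = sum of absolute differences: |10-7|=3 + |12-7|=5 + |4--8|=12 + |-7-4|=11 = 31.

31


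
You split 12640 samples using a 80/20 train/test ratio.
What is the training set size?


Test set = 12640 * 20% = 2528. Training set = 12640 - 2528 = 10112.

10112


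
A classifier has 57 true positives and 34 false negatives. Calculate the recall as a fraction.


Recall = TP / (TP + FN) = 57 / 91 = 57/91.

57/91


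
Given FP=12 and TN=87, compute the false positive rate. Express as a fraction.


FPR = FP / (FP + TN) = 12 / 99 = 4/33.

4/33


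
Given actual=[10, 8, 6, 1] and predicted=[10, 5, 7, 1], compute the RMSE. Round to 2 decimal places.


MSE = 2.5000. RMSE = sqrt(2.5000) = 1.58.

1.58


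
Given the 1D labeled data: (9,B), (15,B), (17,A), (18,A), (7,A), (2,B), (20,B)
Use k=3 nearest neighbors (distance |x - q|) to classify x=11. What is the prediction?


Distances: |9-11|=2, |15-11|=4, |17-11|=6, |18-11|=7, |7-11|=4, |2-11|=9, |20-11|=9. 3 nearest: (9,B), (7,A), (15,B). Counts: {'B': 2, 'A': 1}. Majority class: B.

B


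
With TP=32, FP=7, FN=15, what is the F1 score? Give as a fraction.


Precision = 32/39 = 32/39. Recall = 32/47 = 32/47. F1 = 2*P*R/(P+R) = 32/43.

32/43


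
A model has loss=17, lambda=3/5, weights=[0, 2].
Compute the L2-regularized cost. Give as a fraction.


L2 sq norm = sum(w^2) = 4. J = 17 + 3/5 * 4 = 97/5.

97/5


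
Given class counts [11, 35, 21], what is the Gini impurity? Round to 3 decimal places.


Total = 67. Proportions: 11/67, 35/67, 21/67. sum(p_i^2) = 0.3981. Gini = 1 - 0.3981 = 0.6019, which rounds to 0.602.

0.602


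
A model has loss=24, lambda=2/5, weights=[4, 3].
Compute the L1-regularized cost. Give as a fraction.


L1 norm = sum(|w|) = 7. J = 24 + 2/5 * 7 = 134/5.

134/5


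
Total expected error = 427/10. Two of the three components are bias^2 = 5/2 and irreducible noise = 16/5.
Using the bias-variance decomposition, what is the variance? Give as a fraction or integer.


Total error = bias^2 + variance + irreducible noise. So variance = 427/10 - 5/2 - 16/5 = 37.

37


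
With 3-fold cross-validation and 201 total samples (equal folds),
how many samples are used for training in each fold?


Each validation fold has 201/3 = 67 samples. Training set = 201 - 67 = 134.

134


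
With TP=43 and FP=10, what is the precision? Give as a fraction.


Precision = TP / (TP + FP) = 43 / 53 = 43/53.

43/53


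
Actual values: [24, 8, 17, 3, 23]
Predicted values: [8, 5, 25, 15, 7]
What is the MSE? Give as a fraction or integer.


MSE = (1/5) * ((24-8)^2=256 + (8-5)^2=9 + (17-25)^2=64 + (3-15)^2=144 + (23-7)^2=256). Sum = 729. MSE = 729/5.

729/5


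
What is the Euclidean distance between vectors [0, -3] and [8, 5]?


d = sqrt(sum of squared differences). (0-8)^2=64, (-3-5)^2=64. Sum = 128.

sqrt(128)


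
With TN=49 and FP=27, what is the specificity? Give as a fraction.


Specificity = TN / (TN + FP) = 49 / 76 = 49/76.

49/76


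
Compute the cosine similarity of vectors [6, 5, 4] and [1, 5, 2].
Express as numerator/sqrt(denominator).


dot = 39. |a|^2 = 77, |b|^2 = 30. cos = 39/sqrt(2310).

39/sqrt(2310)


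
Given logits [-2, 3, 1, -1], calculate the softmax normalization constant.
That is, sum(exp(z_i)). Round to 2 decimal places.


Denom = e^-2=0.1353 + e^3=20.0855 + e^1=2.7183 + e^-1=0.3679. Sum = 23.3070, which rounds to 23.31.

23.31


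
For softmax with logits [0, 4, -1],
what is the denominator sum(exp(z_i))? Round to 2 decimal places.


Denom = e^0=1.0000 + e^4=54.5982 + e^-1=0.3679. Sum = 55.9661, which rounds to 55.97.

55.97


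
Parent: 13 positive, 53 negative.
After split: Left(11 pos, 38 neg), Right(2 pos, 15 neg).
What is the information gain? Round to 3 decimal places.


H(parent) = 0.7158. H(left) = 0.7683, H(right) = 0.5226. Weighted = (49/66)*0.7683 + (17/66)*0.5226 = 0.7050. IG = 0.7158 - 0.7050 = 0.0108, which rounds to 0.011.

0.011


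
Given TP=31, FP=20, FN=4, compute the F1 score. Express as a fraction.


Precision = 31/51 = 31/51. Recall = 31/35 = 31/35. F1 = 2*P*R/(P+R) = 31/43.

31/43


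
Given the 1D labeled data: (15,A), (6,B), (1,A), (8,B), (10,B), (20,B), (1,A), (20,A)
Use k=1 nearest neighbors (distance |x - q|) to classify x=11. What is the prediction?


Distances: |15-11|=4, |6-11|=5, |1-11|=10, |8-11|=3, |10-11|=1, |20-11|=9, |1-11|=10, |20-11|=9. 1 nearest: (10,B). Counts: {'B': 1}. Majority class: B.

B


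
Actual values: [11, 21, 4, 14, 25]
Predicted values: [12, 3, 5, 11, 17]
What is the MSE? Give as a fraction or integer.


MSE = (1/5) * ((11-12)^2=1 + (21-3)^2=324 + (4-5)^2=1 + (14-11)^2=9 + (25-17)^2=64). Sum = 399. MSE = 399/5.

399/5


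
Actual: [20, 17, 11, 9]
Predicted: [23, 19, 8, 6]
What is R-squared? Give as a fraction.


Mean(y) = 57/4. SS_res = 31. SS_tot = 315/4. R^2 = 1 - 31/(315/4) = 191/315.

191/315


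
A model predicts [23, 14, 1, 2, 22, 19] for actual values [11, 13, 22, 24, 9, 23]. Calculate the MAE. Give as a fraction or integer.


MAE = (1/6) * (|11-23|=12 + |13-14|=1 + |22-1|=21 + |24-2|=22 + |9-22|=13 + |23-19|=4). Sum = 73. MAE = 73/6.

73/6


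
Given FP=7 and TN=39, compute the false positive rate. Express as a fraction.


FPR = FP / (FP + TN) = 7 / 46 = 7/46.

7/46


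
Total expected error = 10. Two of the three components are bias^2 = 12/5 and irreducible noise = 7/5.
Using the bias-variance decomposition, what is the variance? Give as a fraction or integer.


Total error = bias^2 + variance + irreducible noise. So variance = 10 - 12/5 - 7/5 = 31/5.

31/5


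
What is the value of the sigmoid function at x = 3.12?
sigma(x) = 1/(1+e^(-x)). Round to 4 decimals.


sigma(3.12) = 1/(1+e^(-3.12)) = 1/(1+0.044157) = 1/1.044157 = 0.9577.

0.9577


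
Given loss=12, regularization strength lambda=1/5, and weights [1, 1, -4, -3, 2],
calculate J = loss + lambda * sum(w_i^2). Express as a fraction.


L2 sq norm = sum(w^2) = 31. J = 12 + 1/5 * 31 = 91/5.

91/5


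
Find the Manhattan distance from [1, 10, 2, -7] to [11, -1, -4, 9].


d = sum of absolute differences: |1-11|=10 + |10--1|=11 + |2--4|=6 + |-7-9|=16 = 43.

43


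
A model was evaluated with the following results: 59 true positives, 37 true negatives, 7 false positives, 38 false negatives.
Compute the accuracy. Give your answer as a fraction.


Accuracy = (TP + TN) / (TP + TN + FP + FN) = (59 + 37) / 141 = 32/47.

32/47


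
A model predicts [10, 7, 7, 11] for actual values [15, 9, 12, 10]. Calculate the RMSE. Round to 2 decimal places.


MSE = 13.7500. RMSE = sqrt(13.7500) = 3.71.

3.71


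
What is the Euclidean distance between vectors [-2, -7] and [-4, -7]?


d = sqrt(sum of squared differences). (-2--4)^2=4, (-7--7)^2=0. Sum = 4.

2


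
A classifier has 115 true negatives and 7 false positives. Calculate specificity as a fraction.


Specificity = TN / (TN + FP) = 115 / 122 = 115/122.

115/122


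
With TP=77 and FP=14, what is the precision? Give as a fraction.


Precision = TP / (TP + FP) = 77 / 91 = 11/13.

11/13


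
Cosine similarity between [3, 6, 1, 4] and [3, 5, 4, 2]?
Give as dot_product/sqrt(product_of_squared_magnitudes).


dot = 51. |a|^2 = 62, |b|^2 = 54. cos = 51/sqrt(3348).

51/sqrt(3348)


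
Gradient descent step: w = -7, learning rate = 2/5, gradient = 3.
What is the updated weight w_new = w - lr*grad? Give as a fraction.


w_new = -7 - 2/5 * 3 = -7 - 6/5 = -41/5.

-41/5


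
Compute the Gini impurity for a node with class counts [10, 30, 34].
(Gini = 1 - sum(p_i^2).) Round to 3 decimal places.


Total = 74. Proportions: 10/74, 30/74, 34/74. sum(p_i^2) = 0.3937. Gini = 1 - 0.3937 = 0.6063, which rounds to 0.606.

0.606


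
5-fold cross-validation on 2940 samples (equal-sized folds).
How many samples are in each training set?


Each validation fold has 2940/5 = 588 samples. Training set = 2940 - 588 = 2352.

2352


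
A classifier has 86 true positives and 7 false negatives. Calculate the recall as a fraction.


Recall = TP / (TP + FN) = 86 / 93 = 86/93.

86/93


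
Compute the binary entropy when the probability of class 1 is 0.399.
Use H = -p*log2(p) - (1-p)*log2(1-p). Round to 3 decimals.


H = -0.399*log2(0.399) - 0.601*log2(0.601) = 0.970.

0.970


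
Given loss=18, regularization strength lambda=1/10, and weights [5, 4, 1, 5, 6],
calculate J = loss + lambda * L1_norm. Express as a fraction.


L1 norm = sum(|w|) = 21. J = 18 + 1/10 * 21 = 201/10.

201/10


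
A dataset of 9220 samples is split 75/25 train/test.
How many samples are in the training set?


Test set = 9220 * 25% = 2305. Training set = 9220 - 2305 = 6915.

6915


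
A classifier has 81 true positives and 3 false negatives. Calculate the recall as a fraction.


Recall = TP / (TP + FN) = 81 / 84 = 27/28.

27/28


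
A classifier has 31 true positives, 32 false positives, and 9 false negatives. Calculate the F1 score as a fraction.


Precision = 31/63 = 31/63. Recall = 31/40 = 31/40. F1 = 2*P*R/(P+R) = 62/103.

62/103


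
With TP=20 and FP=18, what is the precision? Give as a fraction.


Precision = TP / (TP + FP) = 20 / 38 = 10/19.

10/19


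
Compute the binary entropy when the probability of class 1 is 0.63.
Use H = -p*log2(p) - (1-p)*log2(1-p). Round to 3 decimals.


H = -0.63*log2(0.63) - 0.37*log2(0.37) = 0.951.

0.951


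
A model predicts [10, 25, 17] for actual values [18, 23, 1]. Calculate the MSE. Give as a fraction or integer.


MSE = (1/3) * ((18-10)^2=64 + (23-25)^2=4 + (1-17)^2=256). Sum = 324. MSE = 108.

108


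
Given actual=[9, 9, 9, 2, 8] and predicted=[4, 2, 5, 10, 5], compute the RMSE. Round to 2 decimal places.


MSE = 32.6000. RMSE = sqrt(32.6000) = 5.71.

5.71


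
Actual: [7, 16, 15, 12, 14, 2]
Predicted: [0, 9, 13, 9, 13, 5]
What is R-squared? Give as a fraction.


Mean(y) = 11. SS_res = 121. SS_tot = 148. R^2 = 1 - 121/(148) = 27/148.

27/148


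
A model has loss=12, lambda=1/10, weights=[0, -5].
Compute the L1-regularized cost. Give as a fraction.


L1 norm = sum(|w|) = 5. J = 12 + 1/10 * 5 = 25/2.

25/2


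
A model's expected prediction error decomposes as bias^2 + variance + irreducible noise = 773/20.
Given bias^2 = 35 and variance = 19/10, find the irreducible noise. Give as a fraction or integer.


Total error = bias^2 + variance + irreducible noise. So irreducible noise = 773/20 - 35 - 19/10 = 7/4.

7/4


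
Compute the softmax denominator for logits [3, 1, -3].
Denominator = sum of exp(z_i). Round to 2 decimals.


Denom = e^3=20.0855 + e^1=2.7183 + e^-3=0.0498. Sum = 22.8536, which rounds to 22.85.

22.85


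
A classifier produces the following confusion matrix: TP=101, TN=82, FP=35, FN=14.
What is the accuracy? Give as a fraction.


Accuracy = (TP + TN) / (TP + TN + FP + FN) = (101 + 82) / 232 = 183/232.

183/232


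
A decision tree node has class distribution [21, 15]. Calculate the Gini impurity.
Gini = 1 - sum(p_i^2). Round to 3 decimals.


Total = 36. Proportions: 21/36, 15/36. sum(p_i^2) = 0.5139. Gini = 1 - 0.5139 = 0.4861, which rounds to 0.486.

0.486


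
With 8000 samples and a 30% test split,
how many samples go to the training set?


Test set = 8000 * 30% = 2400. Training set = 8000 - 2400 = 5600.

5600


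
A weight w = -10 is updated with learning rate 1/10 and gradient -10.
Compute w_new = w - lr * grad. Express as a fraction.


w_new = -10 - 1/10 * -10 = -10 - -1 = -9.

-9


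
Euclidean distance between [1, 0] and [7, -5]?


d = sqrt(sum of squared differences). (1-7)^2=36, (0--5)^2=25. Sum = 61.

sqrt(61)


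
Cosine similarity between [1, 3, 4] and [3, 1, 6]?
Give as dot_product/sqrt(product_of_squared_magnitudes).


dot = 30. |a|^2 = 26, |b|^2 = 46. cos = 30/sqrt(1196).

30/sqrt(1196)


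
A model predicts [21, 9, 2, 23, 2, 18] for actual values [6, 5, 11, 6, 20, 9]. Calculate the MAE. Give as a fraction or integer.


MAE = (1/6) * (|6-21|=15 + |5-9|=4 + |11-2|=9 + |6-23|=17 + |20-2|=18 + |9-18|=9). Sum = 72. MAE = 12.

12


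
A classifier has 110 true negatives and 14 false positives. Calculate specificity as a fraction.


Specificity = TN / (TN + FP) = 110 / 124 = 55/62.

55/62


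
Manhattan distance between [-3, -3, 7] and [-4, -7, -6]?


d = sum of absolute differences: |-3--4|=1 + |-3--7|=4 + |7--6|=13 = 18.

18


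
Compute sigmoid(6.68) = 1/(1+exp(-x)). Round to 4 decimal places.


sigma(6.68) = 1/(1+e^(-6.68)) = 1/(1+0.001256) = 1/1.001256 = 0.9987.

0.9987


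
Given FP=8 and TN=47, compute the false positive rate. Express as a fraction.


FPR = FP / (FP + TN) = 8 / 55 = 8/55.

8/55


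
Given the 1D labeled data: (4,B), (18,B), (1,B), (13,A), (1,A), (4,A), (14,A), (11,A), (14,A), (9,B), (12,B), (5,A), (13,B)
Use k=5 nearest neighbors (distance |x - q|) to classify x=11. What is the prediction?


Distances: |4-11|=7, |18-11|=7, |1-11|=10, |13-11|=2, |1-11|=10, |4-11|=7, |14-11|=3, |11-11|=0, |14-11|=3, |9-11|=2, |12-11|=1, |5-11|=6, |13-11|=2. 5 nearest: (11,A), (12,B), (13,A), (9,B), (13,B). Counts: {'A': 2, 'B': 3}. Majority class: B.

B


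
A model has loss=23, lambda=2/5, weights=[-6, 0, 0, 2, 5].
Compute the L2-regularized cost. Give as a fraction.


L2 sq norm = sum(w^2) = 65. J = 23 + 2/5 * 65 = 49.

49


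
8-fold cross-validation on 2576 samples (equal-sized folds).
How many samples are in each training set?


Each validation fold has 2576/8 = 322 samples. Training set = 2576 - 322 = 2254.

2254


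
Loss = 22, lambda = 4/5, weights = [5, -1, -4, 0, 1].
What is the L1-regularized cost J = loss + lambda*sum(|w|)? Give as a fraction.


L1 norm = sum(|w|) = 11. J = 22 + 4/5 * 11 = 154/5.

154/5


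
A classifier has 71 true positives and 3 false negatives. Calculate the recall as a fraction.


Recall = TP / (TP + FN) = 71 / 74 = 71/74.

71/74


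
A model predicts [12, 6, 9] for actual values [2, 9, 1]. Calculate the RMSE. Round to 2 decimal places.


MSE = 57.6667. RMSE = sqrt(57.6667) = 7.59.

7.59


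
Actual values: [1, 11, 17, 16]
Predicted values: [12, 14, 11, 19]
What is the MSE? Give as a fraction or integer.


MSE = (1/4) * ((1-12)^2=121 + (11-14)^2=9 + (17-11)^2=36 + (16-19)^2=9). Sum = 175. MSE = 175/4.

175/4


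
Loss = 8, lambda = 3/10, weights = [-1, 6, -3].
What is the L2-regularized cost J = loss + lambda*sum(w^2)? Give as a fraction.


L2 sq norm = sum(w^2) = 46. J = 8 + 3/10 * 46 = 109/5.

109/5


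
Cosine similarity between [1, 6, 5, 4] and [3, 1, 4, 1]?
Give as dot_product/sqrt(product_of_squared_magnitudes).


dot = 33. |a|^2 = 78, |b|^2 = 27. cos = 33/sqrt(2106).

33/sqrt(2106)


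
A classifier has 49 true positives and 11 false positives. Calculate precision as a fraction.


Precision = TP / (TP + FP) = 49 / 60 = 49/60.

49/60


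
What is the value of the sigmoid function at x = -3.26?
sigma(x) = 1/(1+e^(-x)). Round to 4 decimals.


sigma(-3.26) = 1/(1+e^(3.26)) = 1/(1+26.049537) = 1/27.049537 = 0.0370.

0.0370


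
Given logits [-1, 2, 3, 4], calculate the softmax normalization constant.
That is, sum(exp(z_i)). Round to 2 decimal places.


Denom = e^-1=0.3679 + e^2=7.3891 + e^3=20.0855 + e^4=54.5982. Sum = 82.4407, which rounds to 82.44.

82.44


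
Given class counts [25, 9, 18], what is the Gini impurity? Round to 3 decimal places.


Total = 52. Proportions: 25/52, 9/52, 18/52. sum(p_i^2) = 0.3809. Gini = 1 - 0.3809 = 0.6191, which rounds to 0.619.

0.619


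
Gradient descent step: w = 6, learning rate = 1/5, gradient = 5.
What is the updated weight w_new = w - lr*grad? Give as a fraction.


w_new = 6 - 1/5 * 5 = 6 - 1 = 5.

5


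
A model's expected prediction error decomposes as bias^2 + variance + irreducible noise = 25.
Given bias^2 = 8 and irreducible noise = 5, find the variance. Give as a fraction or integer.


Total error = bias^2 + variance + irreducible noise. So variance = 25 - 8 - 5 = 12.

12


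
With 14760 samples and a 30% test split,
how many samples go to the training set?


Test set = 14760 * 30% = 4428. Training set = 14760 - 4428 = 10332.

10332


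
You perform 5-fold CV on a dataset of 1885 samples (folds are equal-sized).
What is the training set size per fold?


Each validation fold has 1885/5 = 377 samples. Training set = 1885 - 377 = 1508.

1508


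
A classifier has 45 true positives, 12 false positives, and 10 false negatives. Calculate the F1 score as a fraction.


Precision = 45/57 = 15/19. Recall = 45/55 = 9/11. F1 = 2*P*R/(P+R) = 45/56.

45/56


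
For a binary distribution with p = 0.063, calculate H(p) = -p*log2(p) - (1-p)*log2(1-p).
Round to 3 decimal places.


H = -0.063*log2(0.063) - 0.937*log2(0.937) = 0.339.

0.339


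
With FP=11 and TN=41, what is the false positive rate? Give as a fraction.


FPR = FP / (FP + TN) = 11 / 52 = 11/52.

11/52


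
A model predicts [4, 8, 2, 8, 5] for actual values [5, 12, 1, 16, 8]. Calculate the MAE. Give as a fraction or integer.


MAE = (1/5) * (|5-4|=1 + |12-8|=4 + |1-2|=1 + |16-8|=8 + |8-5|=3). Sum = 17. MAE = 17/5.

17/5


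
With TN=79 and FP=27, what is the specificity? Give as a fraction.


Specificity = TN / (TN + FP) = 79 / 106 = 79/106.

79/106


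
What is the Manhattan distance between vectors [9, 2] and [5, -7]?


d = sum of absolute differences: |9-5|=4 + |2--7|=9 = 13.

13


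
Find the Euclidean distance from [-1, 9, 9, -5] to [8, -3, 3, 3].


d = sqrt(sum of squared differences). (-1-8)^2=81, (9--3)^2=144, (9-3)^2=36, (-5-3)^2=64. Sum = 325.

sqrt(325)


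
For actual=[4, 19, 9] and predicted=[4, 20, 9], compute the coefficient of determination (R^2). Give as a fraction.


Mean(y) = 32/3. SS_res = 1. SS_tot = 350/3. R^2 = 1 - 1/(350/3) = 347/350.

347/350


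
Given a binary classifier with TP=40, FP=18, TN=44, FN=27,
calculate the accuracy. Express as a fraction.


Accuracy = (TP + TN) / (TP + TN + FP + FN) = (40 + 44) / 129 = 28/43.

28/43


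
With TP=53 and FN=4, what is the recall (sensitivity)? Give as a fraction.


Recall = TP / (TP + FN) = 53 / 57 = 53/57.

53/57


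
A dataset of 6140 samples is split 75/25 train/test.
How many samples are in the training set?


Test set = 6140 * 25% = 1535. Training set = 6140 - 1535 = 4605.

4605


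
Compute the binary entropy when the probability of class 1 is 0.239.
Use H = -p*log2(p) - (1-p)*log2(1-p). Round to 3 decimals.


H = -0.239*log2(0.239) - 0.761*log2(0.761) = 0.793.

0.793


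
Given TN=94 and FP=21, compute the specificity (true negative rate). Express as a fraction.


Specificity = TN / (TN + FP) = 94 / 115 = 94/115.

94/115


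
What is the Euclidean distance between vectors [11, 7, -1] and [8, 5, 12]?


d = sqrt(sum of squared differences). (11-8)^2=9, (7-5)^2=4, (-1-12)^2=169. Sum = 182.

sqrt(182)


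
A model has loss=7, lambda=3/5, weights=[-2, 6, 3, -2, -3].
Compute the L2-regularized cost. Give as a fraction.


L2 sq norm = sum(w^2) = 62. J = 7 + 3/5 * 62 = 221/5.

221/5


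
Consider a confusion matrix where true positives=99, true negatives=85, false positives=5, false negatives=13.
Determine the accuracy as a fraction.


Accuracy = (TP + TN) / (TP + TN + FP + FN) = (99 + 85) / 202 = 92/101.

92/101


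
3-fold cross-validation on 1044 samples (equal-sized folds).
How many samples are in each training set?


Each validation fold has 1044/3 = 348 samples. Training set = 1044 - 348 = 696.

696


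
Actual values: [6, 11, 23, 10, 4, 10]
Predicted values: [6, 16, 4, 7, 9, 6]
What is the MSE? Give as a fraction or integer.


MSE = (1/6) * ((6-6)^2=0 + (11-16)^2=25 + (23-4)^2=361 + (10-7)^2=9 + (4-9)^2=25 + (10-6)^2=16). Sum = 436. MSE = 218/3.

218/3


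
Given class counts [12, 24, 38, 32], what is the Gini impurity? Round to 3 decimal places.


Total = 106. Proportions: 12/106, 24/106, 38/106, 32/106. sum(p_i^2) = 0.2837. Gini = 1 - 0.2837 = 0.7163, which rounds to 0.716.

0.716


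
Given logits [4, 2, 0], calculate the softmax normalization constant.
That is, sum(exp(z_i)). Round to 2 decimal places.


Denom = e^4=54.5982 + e^2=7.3891 + e^0=1.0000. Sum = 62.9873, which rounds to 62.99.

62.99


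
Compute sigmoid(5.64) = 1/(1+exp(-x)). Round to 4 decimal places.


sigma(5.64) = 1/(1+e^(-5.64)) = 1/(1+0.003553) = 1/1.003553 = 0.9965.

0.9965


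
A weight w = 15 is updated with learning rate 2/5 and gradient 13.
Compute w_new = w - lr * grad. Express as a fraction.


w_new = 15 - 2/5 * 13 = 15 - 26/5 = 49/5.

49/5


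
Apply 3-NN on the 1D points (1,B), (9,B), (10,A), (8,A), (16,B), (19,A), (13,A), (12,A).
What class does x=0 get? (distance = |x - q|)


Distances: |1-0|=1, |9-0|=9, |10-0|=10, |8-0|=8, |16-0|=16, |19-0|=19, |13-0|=13, |12-0|=12. 3 nearest: (1,B), (8,A), (9,B). Counts: {'B': 2, 'A': 1}. Majority class: B.

B


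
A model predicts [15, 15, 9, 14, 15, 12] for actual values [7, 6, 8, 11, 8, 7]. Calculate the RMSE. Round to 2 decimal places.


MSE = 38.1667. RMSE = sqrt(38.1667) = 6.18.

6.18
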